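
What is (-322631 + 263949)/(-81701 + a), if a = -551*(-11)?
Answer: 481/620 ≈ 0.77581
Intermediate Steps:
a = 6061
(-322631 + 263949)/(-81701 + a) = (-322631 + 263949)/(-81701 + 6061) = -58682/(-75640) = -58682*(-1/75640) = 481/620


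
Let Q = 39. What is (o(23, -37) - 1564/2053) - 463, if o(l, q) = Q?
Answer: -872036/2053 ≈ -424.76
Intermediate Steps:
o(l, q) = 39
(o(23, -37) - 1564/2053) - 463 = (39 - 1564/2053) - 463 = 78503/2053 - 463 = -872036/2053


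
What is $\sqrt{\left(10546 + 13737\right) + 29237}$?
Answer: $4 \sqrt{3345} \approx 231.34$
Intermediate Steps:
$\sqrt{\left(10546 + 13737\right) + 29237} = \sqrt{24283 + 29237} = \sqrt{53520} = 4 \sqrt{3345}$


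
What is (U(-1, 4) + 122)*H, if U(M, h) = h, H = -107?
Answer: -13482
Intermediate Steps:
(U(-1, 4) + 122)*H = (4 + 122)*(-107) = 126*(-107) = -13482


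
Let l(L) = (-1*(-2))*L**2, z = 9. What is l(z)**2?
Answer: 26244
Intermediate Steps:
l(L) = 2*L**2
l(z)**2 = (2*9**2)**2 = (2*81)**2 = 162**2 = 26244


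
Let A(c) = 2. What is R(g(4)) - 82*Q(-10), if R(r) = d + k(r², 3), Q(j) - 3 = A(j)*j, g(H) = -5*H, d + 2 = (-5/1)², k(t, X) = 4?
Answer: 1421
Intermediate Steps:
d = 23 (d = -2 + (-5/1)² = -2 + (-5*1)² = -2 + (-5)² = -2 + 25 = 23)
Q(j) = 3 + 2*j
R(r) = 27 (R(r) = 23 + 4 = 27)
R(g(4)) - 82*Q(-10) = 27 - 82*(3 + 2*(-10)) = 27 - 82*(3 - 20) = 27 - 82*(-17) = 27 + 1394 = 1421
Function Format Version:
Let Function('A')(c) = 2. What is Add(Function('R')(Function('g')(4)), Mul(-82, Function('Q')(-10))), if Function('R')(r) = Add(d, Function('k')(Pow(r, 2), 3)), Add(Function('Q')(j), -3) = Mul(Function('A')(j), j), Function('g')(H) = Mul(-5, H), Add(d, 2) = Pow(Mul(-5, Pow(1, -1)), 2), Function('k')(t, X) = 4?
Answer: 1421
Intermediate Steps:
d = 23 (d = Add(-2, Pow(Mul(-5, Pow(1, -1)), 2)) = Add(-2, Pow(Mul(-5, 1), 2)) = Add(-2, Pow(-5, 2)) = Add(-2, 25) = 23)
Function('Q')(j) = Add(3, Mul(2, j))
Function('R')(r) = 27 (Function('R')(r) = Add(23, 4) = 27)
Add(Function('R')(Function('g')(4)), Mul(-82, Function('Q')(-10))) = Add(27, Mul(-82, Add(3, Mul(2, -10)))) = Add(27, Mul(-82, Add(3, -20))) = Add(27, Mul(-82, -17)) = Add(27, 1394) = 1421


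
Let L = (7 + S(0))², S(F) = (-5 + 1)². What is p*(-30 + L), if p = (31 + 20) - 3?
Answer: 23952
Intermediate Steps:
S(F) = 16 (S(F) = (-4)² = 16)
L = 529 (L = (7 + 16)² = 23² = 529)
p = 48 (p = 51 - 3 = 48)
p*(-30 + L) = 48*(-30 + 529) = 48*499 = 23952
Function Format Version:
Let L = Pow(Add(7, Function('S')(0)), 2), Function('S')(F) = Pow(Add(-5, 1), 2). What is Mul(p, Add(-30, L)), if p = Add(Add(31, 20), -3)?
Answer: 23952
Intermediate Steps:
Function('S')(F) = 16 (Function('S')(F) = Pow(-4, 2) = 16)
L = 529 (L = Pow(Add(7, 16), 2) = Pow(23, 2) = 529)
p = 48 (p = Add(51, -3) = 48)
Mul(p, Add(-30, L)) = Mul(48, Add(-30, 529)) = Mul(48, 499) = 23952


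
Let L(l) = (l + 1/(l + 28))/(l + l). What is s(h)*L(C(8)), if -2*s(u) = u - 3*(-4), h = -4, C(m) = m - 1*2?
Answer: -205/102 ≈ -2.0098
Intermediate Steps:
C(m) = -2 + m (C(m) = m - 2 = -2 + m)
s(u) = -6 - u/2 (s(u) = -(u - 3*(-4))/2 = -(u + 12)/2 = -(12 + u)/2 = -6 - u/2)
L(l) = (l + 1/(28 + l))/(2*l) (L(l) = (l + 1/(28 + l))/((2*l)) = (l + 1/(28 + l))*(1/(2*l)) = (l + 1/(28 + l))/(2*l))
s(h)*L(C(8)) = (-6 - 1/2*(-4))*((1 + (-2 + 8)**2 + 28*(-2 + 8))/(2*(-2 + 8)*(28 + (-2 + 8)))) = (-6 + 2)*((1/2)*(1 + 6**2 + 28*6)/(6*(28 + 6))) = -2*(1 + 36 + 168)/(6*34) = -2*205/(6*34) = -4*205/408 = -205/102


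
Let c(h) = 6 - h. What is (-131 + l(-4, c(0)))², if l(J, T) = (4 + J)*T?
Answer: 17161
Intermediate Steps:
l(J, T) = T*(4 + J)
(-131 + l(-4, c(0)))² = (-131 + (6 - 1*0)*(4 - 4))² = (-131 + (6 + 0)*0)² = (-131 + 6*0)² = (-131 + 0)² = (-131)² = 17161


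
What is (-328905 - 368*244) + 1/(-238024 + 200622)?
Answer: -15660105195/37402 ≈ -4.1870e+5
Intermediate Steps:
(-328905 - 368*244) + 1/(-238024 + 200622) = (-328905 - 89792) + 1/(-37402) = -418697 - 1/37402 = -15660105195/37402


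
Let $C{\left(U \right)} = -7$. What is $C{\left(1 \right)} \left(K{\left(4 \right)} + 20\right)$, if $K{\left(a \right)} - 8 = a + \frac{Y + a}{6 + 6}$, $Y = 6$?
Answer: $- \frac{1379}{6} \approx -229.83$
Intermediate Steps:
$K{\left(a \right)} = \frac{17}{2} + \frac{13 a}{12}$ ($K{\left(a \right)} = 8 + \left(a + \frac{6 + a}{6 + 6}\right) = 8 + \left(a + \frac{6 + a}{12}\right) = 8 + \left(a + \left(6 + a\right) \frac{1}{12}\right) = 8 + \left(a + \left(\frac{1}{2} + \frac{a}{12}\right)\right) = 8 + \left(\frac{1}{2} + \frac{13 a}{12}\right) = \frac{17}{2} + \frac{13 a}{12}$)
$C{\left(1 \right)} \left(K{\left(4 \right)} + 20\right) = - 7 \left(\left(\frac{17}{2} + \frac{13}{12} \cdot 4\right) + 20\right) = - 7 \left(\left(\frac{17}{2} + \frac{13}{3}\right) + 20\right) = - 7 \left(\frac{77}{6} + 20\right) = \left(-7\right) \frac{197}{6} = - \frac{1379}{6}$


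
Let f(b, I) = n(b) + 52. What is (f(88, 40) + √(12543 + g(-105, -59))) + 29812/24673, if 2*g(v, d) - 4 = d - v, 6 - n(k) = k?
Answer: -710378/24673 + 2*√3142 ≈ 83.315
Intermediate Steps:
n(k) = 6 - k
g(v, d) = 2 + d/2 - v/2 (g(v, d) = 2 + (d - v)/2 = 2 + (d/2 - v/2) = 2 + d/2 - v/2)
f(b, I) = 58 - b (f(b, I) = (6 - b) + 52 = 58 - b)
(f(88, 40) + √(12543 + g(-105, -59))) + 29812/24673 = ((58 - 1*88) + √(12543 + (2 + (½)*(-59) - ½*(-105)))) + 29812/24673 = ((58 - 88) + √(12543 + (2 - 59/2 + 105/2))) + 29812*(1/24673) = (-30 + √(12543 + 25)) + 29812/24673 = (-30 + √12568) + 29812/24673 = (-30 + 2*√3142) + 29812/24673 = -710378/24673 + 2*√3142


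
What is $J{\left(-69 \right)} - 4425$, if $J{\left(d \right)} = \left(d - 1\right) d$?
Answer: $405$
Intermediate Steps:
$J{\left(d \right)} = d \left(-1 + d\right)$ ($J{\left(d \right)} = \left(-1 + d\right) d = d \left(-1 + d\right)$)
$J{\left(-69 \right)} - 4425 = - 69 \left(-1 - 69\right) - 4425 = \left(-69\right) \left(-70\right) - 4425 = 4830 - 4425 = 405$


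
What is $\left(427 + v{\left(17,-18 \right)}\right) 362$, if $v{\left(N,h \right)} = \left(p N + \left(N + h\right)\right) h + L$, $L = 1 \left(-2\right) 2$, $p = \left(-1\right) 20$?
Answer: $2375082$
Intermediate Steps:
$p = -20$
$L = -4$ ($L = \left(-2\right) 2 = -4$)
$v{\left(N,h \right)} = -4 + h \left(h - 19 N\right)$ ($v{\left(N,h \right)} = \left(- 20 N + \left(N + h\right)\right) h - 4 = \left(h - 19 N\right) h - 4 = h \left(h - 19 N\right) - 4 = -4 + h \left(h - 19 N\right)$)
$\left(427 + v{\left(17,-18 \right)}\right) 362 = \left(427 - \left(4 - 5814 - 324\right)\right) 362 = \left(427 + \left(-4 + 324 + 5814\right)\right) 362 = \left(427 + 6134\right) 362 = 6561 \cdot 362 = 2375082$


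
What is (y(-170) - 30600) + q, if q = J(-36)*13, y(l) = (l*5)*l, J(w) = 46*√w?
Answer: 113900 + 3588*I ≈ 1.139e+5 + 3588.0*I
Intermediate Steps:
y(l) = 5*l² (y(l) = (5*l)*l = 5*l²)
q = 3588*I (q = (46*√(-36))*13 = (46*(6*I))*13 = (276*I)*13 = 3588*I ≈ 3588.0*I)
(y(-170) - 30600) + q = (5*(-170)² - 30600) + 3588*I = (5*28900 - 30600) + 3588*I = (144500 - 30600) + 3588*I = 113900 + 3588*I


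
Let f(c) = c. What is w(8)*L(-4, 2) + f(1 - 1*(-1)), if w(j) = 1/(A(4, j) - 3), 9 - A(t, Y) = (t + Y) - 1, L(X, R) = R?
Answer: 8/5 ≈ 1.6000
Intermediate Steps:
A(t, Y) = 10 - Y - t (A(t, Y) = 9 - ((t + Y) - 1) = 9 - ((Y + t) - 1) = 9 - (-1 + Y + t) = 9 + (1 - Y - t) = 10 - Y - t)
w(j) = 1/(3 - j) (w(j) = 1/((10 - j - 1*4) - 3) = 1/((10 - j - 4) - 3) = 1/((6 - j) - 3) = 1/(3 - j))
w(8)*L(-4, 2) + f(1 - 1*(-1)) = -1/(-3 + 8)*2 + (1 - 1*(-1)) = -1/5*2 + (1 + 1) = -1*1/5*2 + 2 = -1/5*2 + 2 = -2/5 + 2 = 8/5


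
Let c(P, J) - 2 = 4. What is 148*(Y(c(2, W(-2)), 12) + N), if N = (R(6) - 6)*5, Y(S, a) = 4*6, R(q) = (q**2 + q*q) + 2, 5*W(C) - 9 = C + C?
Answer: 53872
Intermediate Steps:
W(C) = 9/5 + 2*C/5 (W(C) = 9/5 + (C + C)/5 = 9/5 + (2*C)/5 = 9/5 + 2*C/5)
c(P, J) = 6 (c(P, J) = 2 + 4 = 6)
R(q) = 2 + 2*q**2 (R(q) = (q**2 + q**2) + 2 = 2*q**2 + 2 = 2 + 2*q**2)
Y(S, a) = 24
N = 340 (N = ((2 + 2*6**2) - 6)*5 = ((2 + 2*36) - 6)*5 = ((2 + 72) - 6)*5 = (74 - 6)*5 = 68*5 = 340)
148*(Y(c(2, W(-2)), 12) + N) = 148*(24 + 340) = 148*364 = 53872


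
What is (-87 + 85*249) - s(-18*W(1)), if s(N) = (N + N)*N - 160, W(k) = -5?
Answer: 5038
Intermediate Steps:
s(N) = -160 + 2*N**2 (s(N) = (2*N)*N - 160 = 2*N**2 - 160 = -160 + 2*N**2)
(-87 + 85*249) - s(-18*W(1)) = (-87 + 85*249) - (-160 + 2*(-18*(-5))**2) = (-87 + 21165) - (-160 + 2*90**2) = 21078 - (-160 + 2*8100) = 21078 - (-160 + 16200) = 21078 - 1*16040 = 21078 - 16040 = 5038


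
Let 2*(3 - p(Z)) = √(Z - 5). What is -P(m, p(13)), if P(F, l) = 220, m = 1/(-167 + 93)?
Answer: -220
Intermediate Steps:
p(Z) = 3 - √(-5 + Z)/2 (p(Z) = 3 - √(Z - 5)/2 = 3 - √(-5 + Z)/2)
m = -1/74 (m = 1/(-74) = -1/74 ≈ -0.013514)
-P(m, p(13)) = -1*220 = -220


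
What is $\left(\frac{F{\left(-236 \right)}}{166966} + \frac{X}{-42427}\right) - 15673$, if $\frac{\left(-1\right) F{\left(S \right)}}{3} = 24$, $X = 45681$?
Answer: $- \frac{55516534800488}{3541933241} \approx -15674.0$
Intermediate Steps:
$F{\left(S \right)} = -72$ ($F{\left(S \right)} = \left(-3\right) 24 = -72$)
$\left(\frac{F{\left(-236 \right)}}{166966} + \frac{X}{-42427}\right) - 15673 = \left(- \frac{72}{166966} + \frac{45681}{-42427}\right) - 15673 = \left(\left(-72\right) \frac{1}{166966} + 45681 \left(- \frac{1}{42427}\right)\right) - 15673 = \left(- \frac{36}{83483} - \frac{45681}{42427}\right) - 15673 = - \frac{3815114295}{3541933241} - 15673 = - \frac{55516534800488}{3541933241}$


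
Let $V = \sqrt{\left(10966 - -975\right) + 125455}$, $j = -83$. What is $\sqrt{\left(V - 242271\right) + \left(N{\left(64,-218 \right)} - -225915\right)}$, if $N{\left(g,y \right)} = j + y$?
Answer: $\sqrt{-16657 + 14 \sqrt{701}} \approx 127.62 i$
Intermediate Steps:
$V = 14 \sqrt{701}$ ($V = \sqrt{\left(10966 + 975\right) + 125455} = \sqrt{11941 + 125455} = \sqrt{137396} = 14 \sqrt{701} \approx 370.67$)
$N{\left(g,y \right)} = -83 + y$
$\sqrt{\left(V - 242271\right) + \left(N{\left(64,-218 \right)} - -225915\right)} = \sqrt{\left(14 \sqrt{701} - 242271\right) - -225614} = \sqrt{\left(-242271 + 14 \sqrt{701}\right) + \left(-301 + 225915\right)} = \sqrt{\left(-242271 + 14 \sqrt{701}\right) + 225614} = \sqrt{-16657 + 14 \sqrt{701}}$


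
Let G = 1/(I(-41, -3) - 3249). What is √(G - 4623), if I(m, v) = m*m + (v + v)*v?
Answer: I*√444270362/310 ≈ 67.993*I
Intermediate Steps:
I(m, v) = m² + 2*v² (I(m, v) = m² + (2*v)*v = m² + 2*v²)
G = -1/1550 (G = 1/(((-41)² + 2*(-3)²) - 3249) = 1/((1681 + 2*9) - 3249) = 1/((1681 + 18) - 3249) = 1/(1699 - 3249) = 1/(-1550) = -1/1550 ≈ -0.00064516)
√(G - 4623) = √(-1/1550 - 4623) = √(-7165651/1550) = I*√444270362/310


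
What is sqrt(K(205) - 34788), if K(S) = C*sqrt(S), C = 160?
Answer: 2*sqrt(-8697 + 40*sqrt(205)) ≈ 180.27*I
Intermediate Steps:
K(S) = 160*sqrt(S)
sqrt(K(205) - 34788) = sqrt(160*sqrt(205) - 34788) = sqrt(-34788 + 160*sqrt(205))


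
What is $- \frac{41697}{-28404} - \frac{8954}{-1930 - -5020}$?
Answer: $- \frac{774603}{541780} \approx -1.4297$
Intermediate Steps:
$- \frac{41697}{-28404} - \frac{8954}{-1930 - -5020} = \left(-41697\right) \left(- \frac{1}{28404}\right) - \frac{8954}{-1930 + 5020} = \frac{4633}{3156} - \frac{8954}{3090} = \frac{4633}{3156} - \frac{4477}{1545} = - \frac{774603}{541780}$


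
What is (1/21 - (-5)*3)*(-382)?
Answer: -120712/21 ≈ -5748.2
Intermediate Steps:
(1/21 - (-5)*3)*(-382) = (1/21 - 1*(-15))*(-382) = (1/21 + 15)*(-382) = (316/21)*(-382) = -120712/21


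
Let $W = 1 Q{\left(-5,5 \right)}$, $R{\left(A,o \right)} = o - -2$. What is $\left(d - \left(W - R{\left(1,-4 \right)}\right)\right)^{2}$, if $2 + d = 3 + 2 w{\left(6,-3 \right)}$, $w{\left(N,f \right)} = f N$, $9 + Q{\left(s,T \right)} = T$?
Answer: $1089$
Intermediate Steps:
$Q{\left(s,T \right)} = -9 + T$
$w{\left(N,f \right)} = N f$
$R{\left(A,o \right)} = 2 + o$ ($R{\left(A,o \right)} = o + 2 = 2 + o$)
$W = -4$ ($W = 1 \left(-9 + 5\right) = 1 \left(-4\right) = -4$)
$d = -35$ ($d = -2 + \left(3 + 2 \cdot 6 \left(-3\right)\right) = -2 + \left(3 + 2 \left(-18\right)\right) = -2 + \left(3 - 36\right) = -2 - 33 = -35$)
$\left(d - \left(W - R{\left(1,-4 \right)}\right)\right)^{2} = \left(-35 + \left(\left(2 - 4\right) - -4\right)\right)^{2} = \left(-35 + \left(-2 + 4\right)\right)^{2} = \left(-35 + 2\right)^{2} = \left(-33\right)^{2} = 1089$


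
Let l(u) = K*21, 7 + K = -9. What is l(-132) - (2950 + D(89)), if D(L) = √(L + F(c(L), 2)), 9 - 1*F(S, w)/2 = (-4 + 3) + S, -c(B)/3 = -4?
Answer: -3286 - √85 ≈ -3295.2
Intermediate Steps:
K = -16 (K = -7 - 9 = -16)
c(B) = 12 (c(B) = -3*(-4) = 12)
F(S, w) = 20 - 2*S (F(S, w) = 18 - 2*((-4 + 3) + S) = 18 - 2*(-1 + S) = 18 + (2 - 2*S) = 20 - 2*S)
D(L) = √(-4 + L) (D(L) = √(L + (20 - 2*12)) = √(L + (20 - 24)) = √(L - 4) = √(-4 + L))
l(u) = -336 (l(u) = -16*21 = -336)
l(-132) - (2950 + D(89)) = -336 - (2950 + √(-4 + 89)) = -336 - (2950 + √85) = -336 + (-2950 - √85) = -3286 - √85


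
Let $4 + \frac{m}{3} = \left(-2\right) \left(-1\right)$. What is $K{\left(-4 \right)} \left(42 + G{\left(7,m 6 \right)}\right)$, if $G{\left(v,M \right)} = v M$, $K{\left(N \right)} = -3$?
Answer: $630$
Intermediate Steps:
$m = -6$ ($m = -12 + 3 \left(\left(-2\right) \left(-1\right)\right) = -12 + 3 \cdot 2 = -12 + 6 = -6$)
$G{\left(v,M \right)} = M v$
$K{\left(-4 \right)} \left(42 + G{\left(7,m 6 \right)}\right) = - 3 \left(42 + \left(-6\right) 6 \cdot 7\right) = - 3 \left(42 - 252\right) = \left(-3\right) \left(-210\right) = 630$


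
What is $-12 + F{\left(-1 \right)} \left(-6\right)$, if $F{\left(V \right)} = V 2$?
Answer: $0$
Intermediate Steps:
$F{\left(V \right)} = 2 V$
$-12 + F{\left(-1 \right)} \left(-6\right) = -12 + 2 \left(-1\right) \left(-6\right) = -12 - -12 = -12 + 12 = 0$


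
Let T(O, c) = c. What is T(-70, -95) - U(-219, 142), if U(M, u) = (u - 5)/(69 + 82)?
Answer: -14482/151 ≈ -95.907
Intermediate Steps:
U(M, u) = -5/151 + u/151 (U(M, u) = (-5 + u)/151 = (-5 + u)*(1/151) = -5/151 + u/151)
T(-70, -95) - U(-219, 142) = -95 - (-5/151 + (1/151)*142) = -95 - (-5/151 + 142/151) = -95 - 1*137/151 = -95 - 137/151 = -14482/151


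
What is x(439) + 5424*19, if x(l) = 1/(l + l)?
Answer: 90483169/878 ≈ 1.0306e+5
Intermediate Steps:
x(l) = 1/(2*l)
x(439) + 5424*19 = (½)/439 + 5424*19 = (½)*(1/439) + 103056 = 1/878 + 103056 = 90483169/878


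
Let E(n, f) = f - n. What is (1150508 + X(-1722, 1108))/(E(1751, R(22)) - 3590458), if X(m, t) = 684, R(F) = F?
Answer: -1151192/3592187 ≈ -0.32047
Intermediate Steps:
(1150508 + X(-1722, 1108))/(E(1751, R(22)) - 3590458) = (1150508 + 684)/((22 - 1*1751) - 3590458) = 1151192/((22 - 1751) - 3590458) = 1151192/(-1729 - 3590458) = 1151192/(-3592187) = 1151192*(-1/3592187) = -1151192/3592187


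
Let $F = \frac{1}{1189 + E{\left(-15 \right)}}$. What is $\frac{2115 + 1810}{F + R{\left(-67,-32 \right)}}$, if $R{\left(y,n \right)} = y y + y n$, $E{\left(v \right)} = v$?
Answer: $\frac{4607950}{7787143} \approx 0.59174$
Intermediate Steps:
$R{\left(y,n \right)} = y^{2} + n y$
$F = \frac{1}{1174}$ ($F = \frac{1}{1189 - 15} = \frac{1}{1174} \approx 0.00085179$)
$\frac{2115 + 1810}{F + R{\left(-67,-32 \right)}} = \frac{2115 + 1810}{\frac{1}{1174} - 67 \left(-32 - 67\right)} = \frac{3925}{\frac{1}{1174} - -6633} = \frac{3925}{\frac{1}{1174} + 6633} = \frac{3925}{\frac{7787143}{1174}} = 3925 \cdot \frac{1174}{7787143} = \frac{4607950}{7787143}$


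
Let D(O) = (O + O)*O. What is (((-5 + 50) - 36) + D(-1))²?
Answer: 121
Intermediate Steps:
D(O) = 2*O² (D(O) = (2*O)*O = 2*O²)
(((-5 + 50) - 36) + D(-1))² = (((-5 + 50) - 36) + 2*(-1)²)² = ((45 - 36) + 2*1)² = (9 + 2)² = 11² = 121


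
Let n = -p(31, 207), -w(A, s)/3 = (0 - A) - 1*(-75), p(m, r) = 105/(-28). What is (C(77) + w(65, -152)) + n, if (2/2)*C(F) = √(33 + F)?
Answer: -105/4 + √110 ≈ -15.762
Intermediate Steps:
C(F) = √(33 + F)
p(m, r) = -15/4 (p(m, r) = 105*(-1/28) = -15/4)
w(A, s) = -225 + 3*A (w(A, s) = -3*((0 - A) - 1*(-75)) = -3*(-A + 75) = -3*(75 - A) = -225 + 3*A)
n = 15/4 (n = -1*(-15/4) = 15/4 ≈ 3.7500)
(C(77) + w(65, -152)) + n = (√(33 + 77) + (-225 + 3*65)) + 15/4 = (√110 + (-225 + 195)) + 15/4 = (√110 - 30) + 15/4 = (-30 + √110) + 15/4 = -105/4 + √110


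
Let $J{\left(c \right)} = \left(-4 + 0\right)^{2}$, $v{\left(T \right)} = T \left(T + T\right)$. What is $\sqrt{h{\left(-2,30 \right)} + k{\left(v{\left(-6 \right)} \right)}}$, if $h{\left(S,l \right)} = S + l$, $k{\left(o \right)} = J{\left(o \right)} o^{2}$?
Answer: $2 \sqrt{20743} \approx 288.05$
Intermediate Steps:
$v{\left(T \right)} = 2 T^{2}$ ($v{\left(T \right)} = T 2 T = 2 T^{2}$)
$J{\left(c \right)} = 16$ ($J{\left(c \right)} = \left(-4\right)^{2} = 16$)
$k{\left(o \right)} = 16 o^{2}$
$\sqrt{h{\left(-2,30 \right)} + k{\left(v{\left(-6 \right)} \right)}} = \sqrt{\left(-2 + 30\right) + 16 \left(2 \left(-6\right)^{2}\right)^{2}} = \sqrt{28 + 16 \left(2 \cdot 36\right)^{2}} = \sqrt{28 + 16 \cdot 72^{2}} = \sqrt{28 + 16 \cdot 5184} = \sqrt{28 + 82944} = \sqrt{82972} = 2 \sqrt{20743}$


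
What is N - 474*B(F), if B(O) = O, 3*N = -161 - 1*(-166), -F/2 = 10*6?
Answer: 170645/3 ≈ 56882.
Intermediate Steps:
F = -120 (F = -20*6 = -2*60 = -120)
N = 5/3 (N = (-161 - 1*(-166))/3 = (-161 + 166)/3 = (⅓)*5 = 5/3 ≈ 1.6667)
N - 474*B(F) = 5/3 - 474*(-120) = 5/3 + 56880 = 170645/3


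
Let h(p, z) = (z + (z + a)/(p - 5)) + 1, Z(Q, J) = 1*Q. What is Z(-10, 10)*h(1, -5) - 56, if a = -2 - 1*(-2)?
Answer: -57/2 ≈ -28.500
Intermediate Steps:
Z(Q, J) = Q
a = 0 (a = -2 + 2 = 0)
h(p, z) = 1 + z + z/(-5 + p) (h(p, z) = (z + (z + 0)/(p - 5)) + 1 = (z + z/(-5 + p)) + 1 = 1 + z + z/(-5 + p))
Z(-10, 10)*h(1, -5) - 56 = -10*(-5 + 1 - 4*(-5) + 1*(-5))/(-5 + 1) - 56 = -10*(-5 + 1 + 20 - 5)/(-4) - 56 = -(-5)*11/2 - 56 = -10*(-11/4) - 56 = 55/2 - 56 = -57/2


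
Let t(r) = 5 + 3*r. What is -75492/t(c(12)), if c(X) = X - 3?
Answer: -18873/8 ≈ -2359.1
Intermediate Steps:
c(X) = -3 + X
-75492/t(c(12)) = -75492/(5 + 3*(-3 + 12)) = -75492/(5 + 3*9) = -75492/(5 + 27) = -75492/32 = -75492*1/32 = -18873/8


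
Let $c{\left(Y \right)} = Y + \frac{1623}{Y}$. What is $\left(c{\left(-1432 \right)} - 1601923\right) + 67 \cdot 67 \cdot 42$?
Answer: $- \frac{2026019567}{1432} \approx -1.4148 \cdot 10^{6}$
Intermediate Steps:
$\left(c{\left(-1432 \right)} - 1601923\right) + 67 \cdot 67 \cdot 42 = \left(\left(-1432 + \frac{1623}{-1432}\right) - 1601923\right) + 67 \cdot 67 \cdot 42 = \left(\left(-1432 + 1623 \left(- \frac{1}{1432}\right)\right) - 1601923\right) + 4489 \cdot 42 = \left(\left(-1432 - \frac{1623}{1432}\right) - 1601923\right) + 188538 = \left(- \frac{2052247}{1432} - 1601923\right) + 188538 = - \frac{2296005983}{1432} + 188538 = - \frac{2026019567}{1432}$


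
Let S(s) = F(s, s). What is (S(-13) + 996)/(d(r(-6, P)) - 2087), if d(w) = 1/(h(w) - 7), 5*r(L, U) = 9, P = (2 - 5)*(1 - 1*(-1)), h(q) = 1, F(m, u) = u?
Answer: -5898/12523 ≈ -0.47097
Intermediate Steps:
S(s) = s
P = -6 (P = -3*(1 + 1) = -3*2 = -6)
r(L, U) = 9/5 (r(L, U) = (⅕)*9 = 9/5)
d(w) = -⅙ (d(w) = 1/(1 - 7) = 1/(-6) = -⅙)
(S(-13) + 996)/(d(r(-6, P)) - 2087) = (-13 + 996)/(-⅙ - 2087) = 983/(-12523/6) = 983*(-6/12523) = -5898/12523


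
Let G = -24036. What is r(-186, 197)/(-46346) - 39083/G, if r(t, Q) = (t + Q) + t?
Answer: 907773509/556986228 ≈ 1.6298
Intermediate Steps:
r(t, Q) = Q + 2*t (r(t, Q) = (Q + t) + t = Q + 2*t)
r(-186, 197)/(-46346) - 39083/G = (197 + 2*(-186))/(-46346) - 39083/(-24036) = (197 - 372)*(-1/46346) - 39083*(-1/24036) = -175*(-1/46346) + 39083/24036 = 175/46346 + 39083/24036 = 907773509/556986228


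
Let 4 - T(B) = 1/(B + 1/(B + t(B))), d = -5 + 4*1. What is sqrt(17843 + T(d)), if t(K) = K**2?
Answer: 3*sqrt(1983) ≈ 133.59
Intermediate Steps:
d = -1 (d = -5 + 4 = -1)
T(B) = 4 - 1/(B + 1/(B + B**2))
sqrt(17843 + T(d)) = sqrt(17843 + (4 - 1*(-1) + 3*(-1)**2 + 4*(-1)**3)/(1 + (-1)**2 + (-1)**3)) = sqrt(17843 + (4 + 1 + 3*1 + 4*(-1))/(1 + 1 - 1)) = sqrt(17843 + (4 + 1 + 3 - 4)/1) = sqrt(17843 + 1*4) = sqrt(17843 + 4) = sqrt(17847) = 3*sqrt(1983)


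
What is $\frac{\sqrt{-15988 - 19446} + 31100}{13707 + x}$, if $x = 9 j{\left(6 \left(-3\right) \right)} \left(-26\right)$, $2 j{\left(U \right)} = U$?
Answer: $\frac{31100}{15813} + \frac{i \sqrt{35434}}{15813} \approx 1.9667 + 0.011904 i$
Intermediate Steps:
$j{\left(U \right)} = \frac{U}{2}$
$x = 2106$ ($x = 9 \frac{6 \left(-3\right)}{2} \left(-26\right) = 9 \cdot \frac{1}{2} \left(-18\right) \left(-26\right) = 9 \left(-9\right) \left(-26\right) = \left(-81\right) \left(-26\right) = 2106$)
$\frac{\sqrt{-15988 - 19446} + 31100}{13707 + x} = \frac{\sqrt{-15988 - 19446} + 31100}{13707 + 2106} = \frac{\sqrt{-35434} + 31100}{15813} = \left(i \sqrt{35434} + 31100\right) \frac{1}{15813} = \left(31100 + i \sqrt{35434}\right) \frac{1}{15813} = \frac{31100}{15813} + \frac{i \sqrt{35434}}{15813}$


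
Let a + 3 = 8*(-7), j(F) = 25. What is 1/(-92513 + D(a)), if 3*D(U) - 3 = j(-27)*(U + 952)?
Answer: -3/255211 ≈ -1.1755e-5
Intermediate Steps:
a = -59 (a = -3 + 8*(-7) = -3 - 56 = -59)
D(U) = 23803/3 + 25*U/3 (D(U) = 1 + (25*(U + 952))/3 = 1 + (25*(952 + U))/3 = 1 + (23800 + 25*U)/3 = 1 + (23800/3 + 25*U/3) = 23803/3 + 25*U/3)
1/(-92513 + D(a)) = 1/(-92513 + (23803/3 + (25/3)*(-59))) = 1/(-92513 + (23803/3 - 1475/3)) = 1/(-92513 + 22328/3) = 1/(-255211/3) = -3/255211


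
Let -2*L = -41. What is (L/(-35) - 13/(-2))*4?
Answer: 828/35 ≈ 23.657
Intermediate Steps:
L = 41/2 (L = -½*(-41) = 41/2 ≈ 20.500)
(L/(-35) - 13/(-2))*4 = ((41/2)/(-35) - 13/(-2))*4 = ((41/2)*(-1/35) - 13*(-½))*4 = (-41/70 + 13/2)*4 = (207/35)*4 = 828/35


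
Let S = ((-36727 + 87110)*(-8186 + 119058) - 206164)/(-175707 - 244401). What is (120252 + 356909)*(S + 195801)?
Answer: 3048729099424338/35009 ≈ 8.7084e+10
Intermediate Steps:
S = -465488151/35009 (S = (50383*110872 - 206164)/(-420108) = (5586063976 - 206164)*(-1/420108) = 5585857812*(-1/420108) = -465488151/35009 ≈ -13296.)
(120252 + 356909)*(S + 195801) = (120252 + 356909)*(-465488151/35009 + 195801) = 477161*(6389309058/35009) = 3048729099424338/35009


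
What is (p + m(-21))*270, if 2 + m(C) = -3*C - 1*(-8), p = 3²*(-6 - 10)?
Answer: -20250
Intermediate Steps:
p = -144 (p = 9*(-16) = -144)
m(C) = 6 - 3*C (m(C) = -2 + (-3*C - 1*(-8)) = -2 + (-3*C + 8) = -2 + (8 - 3*C) = 6 - 3*C)
(p + m(-21))*270 = (-144 + (6 - 3*(-21)))*270 = (-144 + (6 + 63))*270 = (-144 + 69)*270 = -75*270 = -20250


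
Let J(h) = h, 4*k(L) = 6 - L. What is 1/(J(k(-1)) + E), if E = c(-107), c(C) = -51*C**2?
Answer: -4/2335589 ≈ -1.7126e-6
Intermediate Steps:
k(L) = 3/2 - L/4 (k(L) = (6 - L)/4 = 3/2 - L/4)
E = -583899 (E = -51*(-107)**2 = -51*11449 = -583899)
1/(J(k(-1)) + E) = 1/((3/2 - 1/4*(-1)) - 583899) = 1/((3/2 + 1/4) - 583899) = 1/(7/4 - 583899) = 1/(-2335589/4) = -4/2335589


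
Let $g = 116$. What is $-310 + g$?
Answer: $-194$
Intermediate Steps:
$-310 + g = -310 + 116 = -194$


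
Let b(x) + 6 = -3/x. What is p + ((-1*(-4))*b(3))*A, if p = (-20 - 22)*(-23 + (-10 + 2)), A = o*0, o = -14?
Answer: 1302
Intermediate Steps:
b(x) = -6 - 3/x
A = 0 (A = -14*0 = 0)
p = 1302 (p = -42*(-23 - 8) = -42*(-31) = 1302)
p + ((-1*(-4))*b(3))*A = 1302 + ((-1*(-4))*(-6 - 3/3))*0 = 1302 + (4*(-6 - 3*⅓))*0 = 1302 + (4*(-6 - 1))*0 = 1302 + (4*(-7))*0 = 1302 - 28*0 = 1302 + 0 = 1302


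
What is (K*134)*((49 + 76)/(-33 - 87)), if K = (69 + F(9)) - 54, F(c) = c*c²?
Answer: -103850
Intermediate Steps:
F(c) = c³
K = 744 (K = (69 + 9³) - 54 = (69 + 729) - 54 = 798 - 54 = 744)
(K*134)*((49 + 76)/(-33 - 87)) = (744*134)*((49 + 76)/(-33 - 87)) = 99696*(125/(-120)) = 99696*(125*(-1/120)) = 99696*(-25/24) = -103850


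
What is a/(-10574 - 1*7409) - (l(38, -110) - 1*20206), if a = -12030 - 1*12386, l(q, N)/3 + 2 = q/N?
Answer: 2856192813/141295 ≈ 20214.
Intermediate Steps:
l(q, N) = -6 + 3*q/N (l(q, N) = -6 + 3*(q/N) = -6 + 3*q/N)
a = -24416 (a = -12030 - 12386 = -24416)
a/(-10574 - 1*7409) - (l(38, -110) - 1*20206) = -24416/(-10574 - 1*7409) - ((-6 + 3*38/(-110)) - 1*20206) = -24416/(-10574 - 7409) - ((-6 + 3*38*(-1/110)) - 20206) = -24416/(-17983) - ((-6 - 57/55) - 20206) = -24416*(-1/17983) - (-387/55 - 20206) = 3488/2569 - 1*(-1111717/55) = 3488/2569 + 1111717/55 = 2856192813/141295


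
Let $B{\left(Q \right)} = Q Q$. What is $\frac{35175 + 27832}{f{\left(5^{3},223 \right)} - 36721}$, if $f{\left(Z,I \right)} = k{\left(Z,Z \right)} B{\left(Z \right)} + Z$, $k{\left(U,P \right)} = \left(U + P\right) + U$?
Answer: $\frac{63007}{5822779} \approx 0.010821$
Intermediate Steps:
$k{\left(U,P \right)} = P + 2 U$ ($k{\left(U,P \right)} = \left(P + U\right) + U = P + 2 U$)
$B{\left(Q \right)} = Q^{2}$
$f{\left(Z,I \right)} = Z + 3 Z^{3}$ ($f{\left(Z,I \right)} = \left(Z + 2 Z\right) Z^{2} + Z = 3 Z Z^{2} + Z = 3 Z^{3} + Z = Z + 3 Z^{3}$)
$\frac{35175 + 27832}{f{\left(5^{3},223 \right)} - 36721} = \frac{35175 + 27832}{\left(5^{3} + 3 \left(5^{3}\right)^{3}\right) - 36721} = \frac{63007}{\left(125 + 3 \cdot 125^{3}\right) - 36721} = \frac{63007}{\left(125 + 3 \cdot 1953125\right) - 36721} = \frac{63007}{\left(125 + 5859375\right) - 36721} = \frac{63007}{5859500 - 36721} = \frac{63007}{5822779}$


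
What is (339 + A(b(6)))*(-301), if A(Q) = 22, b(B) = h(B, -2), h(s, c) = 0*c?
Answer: -108661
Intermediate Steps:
h(s, c) = 0
b(B) = 0
(339 + A(b(6)))*(-301) = (339 + 22)*(-301) = 361*(-301) = -108661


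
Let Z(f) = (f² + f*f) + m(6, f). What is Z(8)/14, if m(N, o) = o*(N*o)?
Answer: 256/7 ≈ 36.571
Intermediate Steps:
m(N, o) = N*o²
Z(f) = 8*f² (Z(f) = (f² + f*f) + 6*f² = (f² + f²) + 6*f² = 2*f² + 6*f² = 8*f²)
Z(8)/14 = (8*8²)/14 = (8*64)/14 = (1/14)*512 = 256/7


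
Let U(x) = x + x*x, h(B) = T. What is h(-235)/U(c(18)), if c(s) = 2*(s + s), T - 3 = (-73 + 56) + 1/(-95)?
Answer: -1331/499320 ≈ -0.0026656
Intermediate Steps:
T = -1331/95 (T = 3 + ((-73 + 56) + 1/(-95)) = 3 + (-17 - 1/95) = 3 - 1616/95 = -1331/95 ≈ -14.011)
h(B) = -1331/95
c(s) = 4*s (c(s) = 2*(2*s) = 4*s)
U(x) = x + x²
h(-235)/U(c(18)) = -1331*1/(72*(1 + 4*18))/95 = -1331*1/(72*(1 + 72))/95 = -1331/(95*(72*73)) = -1331/95/5256 = -1331/95*1/5256 = -1331/499320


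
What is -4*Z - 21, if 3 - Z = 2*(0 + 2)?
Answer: -17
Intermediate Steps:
Z = -1 (Z = 3 - 2*(0 + 2) = 3 - 2*2 = 3 - 1*4 = 3 - 4 = -1)
-4*Z - 21 = -4*(-1) - 21 = 4 - 21 = -17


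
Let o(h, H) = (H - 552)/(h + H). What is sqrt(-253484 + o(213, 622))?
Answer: I*sqrt(7069412938)/167 ≈ 503.47*I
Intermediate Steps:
o(h, H) = (-552 + H)/(H + h)
sqrt(-253484 + o(213, 622)) = sqrt(-253484 + (-552 + 622)/(622 + 213)) = sqrt(-253484 + 70/835) = sqrt(-253484 + (1/835)*70) = sqrt(-253484 + 14/167) = sqrt(-42331814/167) = I*sqrt(7069412938)/167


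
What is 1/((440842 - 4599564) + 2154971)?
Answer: -1/2003751 ≈ -4.9906e-7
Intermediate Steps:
1/((440842 - 4599564) + 2154971) = 1/(-4158722 + 2154971) = 1/(-2003751) = -1/2003751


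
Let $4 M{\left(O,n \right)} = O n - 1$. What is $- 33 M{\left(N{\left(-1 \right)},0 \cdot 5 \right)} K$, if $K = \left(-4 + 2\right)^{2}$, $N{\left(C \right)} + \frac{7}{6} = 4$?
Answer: $33$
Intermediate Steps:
$N{\left(C \right)} = \frac{17}{6}$ ($N{\left(C \right)} = - \frac{7}{6} + 4 = \frac{17}{6}$)
$M{\left(O,n \right)} = - \frac{1}{4} + \frac{O n}{4}$ ($M{\left(O,n \right)} = \frac{O n - 1}{4} = \frac{-1 + O n}{4} = - \frac{1}{4} + \frac{O n}{4}$)
$K = 4$ ($K = \left(-2\right)^{2} = 4$)
$- 33 M{\left(N{\left(-1 \right)},0 \cdot 5 \right)} K = - 33 \left(- \frac{1}{4} + \frac{1}{4} \cdot \frac{17}{6} \cdot 0 \cdot 5\right) 4 = - 33 \left(- \frac{1}{4} + \frac{1}{4} \cdot \frac{17}{6} \cdot 0\right) 4 = - 33 \left(- \frac{1}{4} + 0\right) 4 = \left(-33\right) \left(- \frac{1}{4}\right) 4 = \frac{33}{4} \cdot 4 = 33$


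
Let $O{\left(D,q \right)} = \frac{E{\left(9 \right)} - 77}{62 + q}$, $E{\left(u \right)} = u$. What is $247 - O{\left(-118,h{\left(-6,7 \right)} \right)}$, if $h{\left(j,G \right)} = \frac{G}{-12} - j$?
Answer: $\frac{200639}{809} \approx 248.01$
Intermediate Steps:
$h{\left(j,G \right)} = - j - \frac{G}{12}$ ($h{\left(j,G \right)} = G \left(- \frac{1}{12}\right) - j = - \frac{G}{12} - j = - j - \frac{G}{12}$)
$O{\left(D,q \right)} = - \frac{68}{62 + q}$ ($O{\left(D,q \right)} = \frac{9 - 77}{62 + q} = - \frac{68}{62 + q}$)
$247 - O{\left(-118,h{\left(-6,7 \right)} \right)} = 247 - - \frac{68}{62 - - \frac{65}{12}} = 247 - - \frac{68}{62 + \left(6 - \frac{7}{12}\right)} = 247 - - \frac{68}{62 + \frac{65}{12}} = 247 - - \frac{68}{\frac{809}{12}} = 247 - \left(-68\right) \frac{12}{809} = 247 - - \frac{816}{809} = 247 + \frac{816}{809} = \frac{200639}{809}$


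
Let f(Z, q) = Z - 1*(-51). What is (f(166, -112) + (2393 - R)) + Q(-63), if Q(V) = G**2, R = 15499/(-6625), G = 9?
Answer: 17843374/6625 ≈ 2693.3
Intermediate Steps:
R = -15499/6625 (R = 15499*(-1/6625) = -15499/6625 ≈ -2.3395)
Q(V) = 81 (Q(V) = 9**2 = 81)
f(Z, q) = 51 + Z (f(Z, q) = Z + 51 = 51 + Z)
(f(166, -112) + (2393 - R)) + Q(-63) = ((51 + 166) + (2393 - 1*(-15499/6625))) + 81 = (217 + (2393 + 15499/6625)) + 81 = (217 + 15869124/6625) + 81 = 17306749/6625 + 81 = 17843374/6625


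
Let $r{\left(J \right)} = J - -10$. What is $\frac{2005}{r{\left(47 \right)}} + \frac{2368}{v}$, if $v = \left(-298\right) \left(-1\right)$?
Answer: $\frac{366233}{8493} \approx 43.122$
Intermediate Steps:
$v = 298$
$r{\left(J \right)} = 10 + J$ ($r{\left(J \right)} = J + 10 = 10 + J$)
$\frac{2005}{r{\left(47 \right)}} + \frac{2368}{v} = \frac{2005}{10 + 47} + \frac{2368}{298} = \frac{2005}{57} + 2368 \cdot \frac{1}{298} = 2005 \cdot \frac{1}{57} + \frac{1184}{149} = \frac{2005}{57} + \frac{1184}{149} = \frac{366233}{8493}$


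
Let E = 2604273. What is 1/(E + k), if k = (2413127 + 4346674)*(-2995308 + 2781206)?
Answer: -1/1447284309429 ≈ -6.9095e-13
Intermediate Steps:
k = -1447286913702 (k = 6759801*(-214102) = -1447286913702)
1/(E + k) = 1/(2604273 - 1447286913702) = 1/(-1447284309429) = -1/1447284309429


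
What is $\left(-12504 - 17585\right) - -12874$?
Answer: $-17215$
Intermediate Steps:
$\left(-12504 - 17585\right) - -12874 = \left(-12504 - 17585\right) + 12874 = -30089 + 12874 = -17215$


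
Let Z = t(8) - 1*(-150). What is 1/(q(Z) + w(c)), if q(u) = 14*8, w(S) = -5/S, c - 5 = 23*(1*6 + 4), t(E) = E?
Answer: 47/5263 ≈ 0.0089303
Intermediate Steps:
c = 235 (c = 5 + 23*(1*6 + 4) = 5 + 23*(6 + 4) = 5 + 23*10 = 5 + 230 = 235)
Z = 158 (Z = 8 - 1*(-150) = 8 + 150 = 158)
q(u) = 112
1/(q(Z) + w(c)) = 1/(112 - 5/235) = 1/(112 - 5*1/235) = 1/(112 - 1/47) = 1/(5263/47) = 47/5263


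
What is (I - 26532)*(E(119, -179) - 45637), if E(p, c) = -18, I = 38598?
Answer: -550873230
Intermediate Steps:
(I - 26532)*(E(119, -179) - 45637) = (38598 - 26532)*(-18 - 45637) = 12066*(-45655) = -550873230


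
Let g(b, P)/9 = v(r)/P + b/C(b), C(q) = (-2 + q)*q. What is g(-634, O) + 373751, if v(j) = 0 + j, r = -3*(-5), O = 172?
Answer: 1703560571/4558 ≈ 3.7375e+5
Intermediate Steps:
C(q) = q*(-2 + q)
r = 15
v(j) = j
g(b, P) = 9/(-2 + b) + 135/P (g(b, P) = 9*(15/P + b/((b*(-2 + b)))) = 9*(15/P + b*(1/(b*(-2 + b)))) = 9*(15/P + 1/(-2 + b)) = 9*(1/(-2 + b) + 15/P) = 9/(-2 + b) + 135/P)
g(-634, O) + 373751 = 9*(-30 + 172 + 15*(-634))/(172*(-2 - 634)) + 373751 = 9*(1/172)*(-30 + 172 - 9510)/(-636) + 373751 = 9*(1/172)*(-1/636)*(-9368) + 373751 = 3513/4558 + 373751 = 1703560571/4558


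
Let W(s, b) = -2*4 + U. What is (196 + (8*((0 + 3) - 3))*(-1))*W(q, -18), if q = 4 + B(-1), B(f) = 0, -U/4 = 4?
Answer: -4704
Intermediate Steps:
U = -16 (U = -4*4 = -16)
q = 4 (q = 4 + 0 = 4)
W(s, b) = -24 (W(s, b) = -2*4 - 16 = -8 - 16 = -24)
(196 + (8*((0 + 3) - 3))*(-1))*W(q, -18) = (196 + (8*((0 + 3) - 3))*(-1))*(-24) = (196 + (8*(3 - 3))*(-1))*(-24) = (196 + (8*0)*(-1))*(-24) = (196 + 0*(-1))*(-24) = (196 + 0)*(-24) = 196*(-24) = -4704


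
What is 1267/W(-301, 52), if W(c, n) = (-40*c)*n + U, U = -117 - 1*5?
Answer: 1267/625958 ≈ 0.0020241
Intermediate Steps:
U = -122 (U = -117 - 5 = -122)
W(c, n) = -122 - 40*c*n (W(c, n) = (-40*c)*n - 122 = -40*c*n - 122 = -122 - 40*c*n)
1267/W(-301, 52) = 1267/(-122 - 40*(-301)*52) = 1267/(-122 + 626080) = 1267/625958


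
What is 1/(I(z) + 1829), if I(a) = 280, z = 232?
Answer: 1/2109 ≈ 0.00047416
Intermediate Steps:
1/(I(z) + 1829) = 1/(280 + 1829) = 1/2109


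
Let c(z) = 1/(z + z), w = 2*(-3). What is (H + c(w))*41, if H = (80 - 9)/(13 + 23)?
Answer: 697/9 ≈ 77.444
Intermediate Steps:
w = -6
H = 71/36 ≈ 1.9722
c(z) = 1/(2*z)
(H + c(w))*41 = (71/36 + (1/2)/(-6))*41 = (71/36 + (1/2)*(-1/6))*41 = (71/36 - 1/12)*41 = (17/9)*41 = 697/9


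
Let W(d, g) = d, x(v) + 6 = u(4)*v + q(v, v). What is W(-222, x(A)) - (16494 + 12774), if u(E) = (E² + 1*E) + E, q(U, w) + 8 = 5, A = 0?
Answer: -29490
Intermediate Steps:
q(U, w) = -3 (q(U, w) = -8 + 5 = -3)
u(E) = E² + 2*E (u(E) = (E² + E) + E = (E + E²) + E = E² + 2*E)
x(v) = -9 + 24*v (x(v) = -6 + ((4*(2 + 4))*v - 3) = -6 + ((4*6)*v - 3) = -6 + (24*v - 3) = -6 + (-3 + 24*v) = -9 + 24*v)
W(-222, x(A)) - (16494 + 12774) = -222 - (16494 + 12774) = -222 - 1*29268 = -222 - 29268 = -29490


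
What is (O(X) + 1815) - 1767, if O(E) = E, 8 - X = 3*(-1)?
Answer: 59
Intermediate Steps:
X = 11 (X = 8 - 3*(-1) = 8 - 1*(-3) = 8 + 3 = 11)
(O(X) + 1815) - 1767 = (11 + 1815) - 1767 = 1826 - 1767 = 59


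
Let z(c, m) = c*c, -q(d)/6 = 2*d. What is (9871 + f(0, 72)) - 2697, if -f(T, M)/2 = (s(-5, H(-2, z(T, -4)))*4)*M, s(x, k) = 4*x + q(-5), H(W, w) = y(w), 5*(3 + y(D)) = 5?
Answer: -15866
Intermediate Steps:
y(D) = -2 (y(D) = -3 + (⅕)*5 = -3 + 1 = -2)
q(d) = -12*d
z(c, m) = c²
H(W, w) = -2
s(x, k) = 60 + 4*x (s(x, k) = 4*x - 12*(-5) = 4*x + 60 = 60 + 4*x)
f(T, M) = -320*M (f(T, M) = -2*(60 + 4*(-5))*4*M = -2*(60 - 20)*4*M = -2*40*4*M = -320*M)
(9871 + f(0, 72)) - 2697 = (9871 - 320*72) - 2697 = (9871 - 23040) - 2697 = -13169 - 2697 = -15866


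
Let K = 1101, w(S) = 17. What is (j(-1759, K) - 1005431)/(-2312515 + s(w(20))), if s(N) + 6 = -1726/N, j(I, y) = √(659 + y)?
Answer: 2441761/5616369 - 68*√110/39314583 ≈ 0.43474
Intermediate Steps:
s(N) = -6 - 1726/N
(j(-1759, K) - 1005431)/(-2312515 + s(w(20))) = (√(659 + 1101) - 1005431)/(-2312515 + (-6 - 1726/17)) = (√1760 - 1005431)/(-2312515 + (-6 - 1726*1/17)) = (4*√110 - 1005431)/(-2312515 + (-6 - 1726/17)) = (-1005431 + 4*√110)/(-2312515 - 1828/17) = (-1005431 + 4*√110)/(-39314583/17) = (-1005431 + 4*√110)*(-17/39314583) = 2441761/5616369 - 68*√110/39314583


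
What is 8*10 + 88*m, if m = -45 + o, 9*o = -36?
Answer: -4232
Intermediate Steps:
o = -4 (o = (⅑)*(-36) = -4)
m = -49 (m = -45 - 4 = -49)
8*10 + 88*m = 8*10 + 88*(-49) = 80 - 4312 = -4232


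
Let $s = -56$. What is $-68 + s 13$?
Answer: $-796$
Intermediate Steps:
$-68 + s 13 = -68 - 728 = -796$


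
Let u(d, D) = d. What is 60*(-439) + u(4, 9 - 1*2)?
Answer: -26336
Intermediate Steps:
60*(-439) + u(4, 9 - 1*2) = 60*(-439) + 4 = -26340 + 4 = -26336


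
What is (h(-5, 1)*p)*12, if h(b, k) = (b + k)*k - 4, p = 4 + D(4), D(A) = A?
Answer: -768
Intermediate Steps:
p = 8 (p = 4 + 4 = 8)
h(b, k) = -4 + k*(b + k) (h(b, k) = k*(b + k) - 4 = -4 + k*(b + k))
(h(-5, 1)*p)*12 = ((-4 + 1² - 5*1)*8)*12 = ((-4 + 1 - 5)*8)*12 = -8*8*12 = -64*12 = -768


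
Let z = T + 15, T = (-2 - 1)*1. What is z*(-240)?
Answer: -2880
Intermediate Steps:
T = -3 (T = -3*1 = -3)
z = 12 (z = -3 + 15 = 12)
z*(-240) = 12*(-240) = -2880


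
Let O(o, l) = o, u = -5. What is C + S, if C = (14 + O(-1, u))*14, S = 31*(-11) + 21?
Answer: -138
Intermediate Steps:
S = -320 (S = -341 + 21 = -320)
C = 182 (C = (14 - 1)*14 = 13*14 = 182)
C + S = 182 - 320 = -138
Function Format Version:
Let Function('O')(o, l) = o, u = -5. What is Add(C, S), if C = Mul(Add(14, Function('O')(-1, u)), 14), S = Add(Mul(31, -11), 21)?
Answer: -138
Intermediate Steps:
S = -320 (S = Add(-341, 21) = -320)
C = 182 (C = Mul(Add(14, -1), 14) = Mul(13, 14) = 182)
Add(C, S) = Add(182, -320) = -138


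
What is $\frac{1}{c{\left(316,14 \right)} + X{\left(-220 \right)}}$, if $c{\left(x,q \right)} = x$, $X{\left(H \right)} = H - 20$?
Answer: $\frac{1}{76} \approx 0.013158$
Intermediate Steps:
$X{\left(H \right)} = -20 + H$ ($X{\left(H \right)} = H - 20 = -20 + H$)
$\frac{1}{c{\left(316,14 \right)} + X{\left(-220 \right)}} = \frac{1}{316 - 240} = \frac{1}{76}$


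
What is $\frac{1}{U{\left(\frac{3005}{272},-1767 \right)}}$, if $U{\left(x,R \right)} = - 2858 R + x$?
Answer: $\frac{272}{1373626397} \approx 1.9802 \cdot 10^{-7}$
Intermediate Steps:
$U{\left(x,R \right)} = x - 2858 R$
$\frac{1}{U{\left(\frac{3005}{272},-1767 \right)}} = \frac{1}{\frac{3005}{272} - -5050086} = \frac{1}{3005 \cdot \frac{1}{272} + 5050086} = \frac{1}{\frac{3005}{272} + 5050086} = \frac{1}{\frac{1373626397}{272}} = \frac{272}{1373626397}$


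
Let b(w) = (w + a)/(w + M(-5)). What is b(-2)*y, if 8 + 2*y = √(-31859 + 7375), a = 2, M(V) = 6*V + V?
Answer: 0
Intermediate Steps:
M(V) = 7*V
b(w) = (2 + w)/(-35 + w) (b(w) = (w + 2)/(w + 7*(-5)) = (2 + w)/(w - 35) = (2 + w)/(-35 + w))
y = -4 + I*√6121 (y = -4 + √(-31859 + 7375)/2 = -4 + √(-24484)/2 = -4 + (2*I*√6121)/2 = -4 + I*√6121 ≈ -4.0 + 78.237*I)
b(-2)*y = ((2 - 2)/(-35 - 2))*(-4 + I*√6121) = (0/(-37))*(-4 + I*√6121) = (-1/37*0)*(-4 + I*√6121) = 0*(-4 + I*√6121) = 0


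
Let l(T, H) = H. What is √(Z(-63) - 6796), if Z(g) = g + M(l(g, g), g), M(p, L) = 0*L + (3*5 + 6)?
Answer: I*√6838 ≈ 82.692*I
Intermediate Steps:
M(p, L) = 21 (M(p, L) = 0 + (15 + 6) = 0 + 21 = 21)
Z(g) = 21 + g (Z(g) = g + 21 = 21 + g)
√(Z(-63) - 6796) = √((21 - 63) - 6796) = √(-42 - 6796) = √(-6838) = I*√6838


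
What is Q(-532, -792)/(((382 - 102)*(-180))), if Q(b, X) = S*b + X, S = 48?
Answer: 1097/2100 ≈ 0.52238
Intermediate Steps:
Q(b, X) = X + 48*b (Q(b, X) = 48*b + X = X + 48*b)
Q(-532, -792)/(((382 - 102)*(-180))) = (-792 + 48*(-532))/(((382 - 102)*(-180))) = (-792 - 25536)/((280*(-180))) = -26328/(-50400) = -26328*(-1/50400) = 1097/2100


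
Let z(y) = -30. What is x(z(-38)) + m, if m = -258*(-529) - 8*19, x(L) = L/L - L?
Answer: 136361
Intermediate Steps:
x(L) = 1 - L
m = 136330 (m = 136482 - 152 = 136330)
x(z(-38)) + m = (1 - 1*(-30)) + 136330 = (1 + 30) + 136330 = 31 + 136330 = 136361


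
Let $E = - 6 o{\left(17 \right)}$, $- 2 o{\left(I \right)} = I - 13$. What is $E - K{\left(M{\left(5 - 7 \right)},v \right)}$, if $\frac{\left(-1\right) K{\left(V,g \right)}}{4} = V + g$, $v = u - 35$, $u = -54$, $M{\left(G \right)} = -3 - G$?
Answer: $-348$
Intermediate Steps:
$o{\left(I \right)} = \frac{13}{2} - \frac{I}{2}$ ($o{\left(I \right)} = - \frac{I - 13}{2} = - \frac{-13 + I}{2} = \frac{13}{2} - \frac{I}{2}$)
$v = -89$ ($v = -54 - 35 = -89$)
$K{\left(V,g \right)} = - 4 V - 4 g$ ($K{\left(V,g \right)} = - 4 \left(V + g\right) = - 4 V - 4 g$)
$E = 12$ ($E = - 6 \left(\frac{13}{2} - \frac{17}{2}\right) = \left(-6\right) \left(-2\right) = 12$)
$E - K{\left(M{\left(5 - 7 \right)},v \right)} = 12 - \left(- 4 \left(-3 - \left(5 - 7\right)\right) - -356\right) = 12 - \left(- 4 \left(-3 - -2\right) + 356\right) = 12 - \left(- 4 \left(-3 + 2\right) + 356\right) = 12 - \left(\left(-4\right) \left(-1\right) + 356\right) = 12 - \left(4 + 356\right) = 12 - 360 = -348$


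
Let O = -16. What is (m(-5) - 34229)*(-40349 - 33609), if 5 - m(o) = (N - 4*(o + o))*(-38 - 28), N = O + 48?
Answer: 2179690176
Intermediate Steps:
N = 32 (N = -16 + 48 = 32)
m(o) = 2117 - 528*o (m(o) = 5 - (32 - 4*(o + o))*(-38 - 28) = 5 - (32 - 8*o)*(-66) = 5 - (-2112 + 528*o) = 5 + (2112 - 528*o) = 2117 - 528*o)
(m(-5) - 34229)*(-40349 - 33609) = ((2117 - 528*(-5)) - 34229)*(-40349 - 33609) = ((2117 + 2640) - 34229)*(-73958) = (4757 - 34229)*(-73958) = -29472*(-73958) = 2179690176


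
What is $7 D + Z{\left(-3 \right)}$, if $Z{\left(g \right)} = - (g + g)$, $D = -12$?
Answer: $-78$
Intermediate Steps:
$Z{\left(g \right)} = - 2 g$
$7 D + Z{\left(-3 \right)} = 7 \left(-12\right) - -6 = -84 + 6 = -78$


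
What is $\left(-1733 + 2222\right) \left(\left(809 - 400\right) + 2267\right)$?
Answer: $1308564$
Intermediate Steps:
$\left(-1733 + 2222\right) \left(\left(809 - 400\right) + 2267\right) = 489 \left(409 + 2267\right) = 489 \cdot 2676 = 1308564$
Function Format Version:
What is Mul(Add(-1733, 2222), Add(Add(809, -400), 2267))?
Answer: 1308564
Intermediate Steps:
Mul(Add(-1733, 2222), Add(Add(809, -400), 2267)) = Mul(489, Add(409, 2267)) = Mul(489, 2676) = 1308564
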